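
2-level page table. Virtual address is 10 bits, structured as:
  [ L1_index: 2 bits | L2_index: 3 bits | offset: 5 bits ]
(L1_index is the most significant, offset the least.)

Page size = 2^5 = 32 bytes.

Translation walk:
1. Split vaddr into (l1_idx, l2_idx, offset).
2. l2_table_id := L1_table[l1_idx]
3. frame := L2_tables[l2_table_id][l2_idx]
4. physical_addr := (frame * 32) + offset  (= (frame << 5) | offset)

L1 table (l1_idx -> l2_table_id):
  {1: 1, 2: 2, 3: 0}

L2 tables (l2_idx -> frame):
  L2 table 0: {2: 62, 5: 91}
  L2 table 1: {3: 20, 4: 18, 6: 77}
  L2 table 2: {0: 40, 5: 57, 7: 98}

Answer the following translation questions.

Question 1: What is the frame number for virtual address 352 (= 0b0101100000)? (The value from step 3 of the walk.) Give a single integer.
vaddr = 352: l1_idx=1, l2_idx=3
L1[1] = 1; L2[1][3] = 20

Answer: 20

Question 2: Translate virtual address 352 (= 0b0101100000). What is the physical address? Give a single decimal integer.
vaddr = 352 = 0b0101100000
Split: l1_idx=1, l2_idx=3, offset=0
L1[1] = 1
L2[1][3] = 20
paddr = 20 * 32 + 0 = 640

Answer: 640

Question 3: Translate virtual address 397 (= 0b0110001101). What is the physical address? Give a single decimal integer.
Answer: 589

Derivation:
vaddr = 397 = 0b0110001101
Split: l1_idx=1, l2_idx=4, offset=13
L1[1] = 1
L2[1][4] = 18
paddr = 18 * 32 + 13 = 589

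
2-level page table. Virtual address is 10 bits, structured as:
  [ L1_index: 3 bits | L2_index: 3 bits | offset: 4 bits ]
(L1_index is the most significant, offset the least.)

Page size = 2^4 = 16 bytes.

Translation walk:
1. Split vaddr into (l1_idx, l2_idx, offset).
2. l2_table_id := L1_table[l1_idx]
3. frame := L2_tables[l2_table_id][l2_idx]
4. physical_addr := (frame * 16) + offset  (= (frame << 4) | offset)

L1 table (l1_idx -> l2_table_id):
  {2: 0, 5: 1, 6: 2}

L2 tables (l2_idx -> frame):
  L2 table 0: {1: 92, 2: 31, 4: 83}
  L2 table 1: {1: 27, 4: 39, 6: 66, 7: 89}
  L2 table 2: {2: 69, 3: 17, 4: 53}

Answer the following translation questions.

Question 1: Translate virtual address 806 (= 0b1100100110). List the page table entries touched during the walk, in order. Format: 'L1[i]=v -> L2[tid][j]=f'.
vaddr = 806 = 0b1100100110
Split: l1_idx=6, l2_idx=2, offset=6

Answer: L1[6]=2 -> L2[2][2]=69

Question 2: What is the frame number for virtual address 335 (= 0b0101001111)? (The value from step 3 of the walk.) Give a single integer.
Answer: 83

Derivation:
vaddr = 335: l1_idx=2, l2_idx=4
L1[2] = 0; L2[0][4] = 83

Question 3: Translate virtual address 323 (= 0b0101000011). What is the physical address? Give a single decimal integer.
Answer: 1331

Derivation:
vaddr = 323 = 0b0101000011
Split: l1_idx=2, l2_idx=4, offset=3
L1[2] = 0
L2[0][4] = 83
paddr = 83 * 16 + 3 = 1331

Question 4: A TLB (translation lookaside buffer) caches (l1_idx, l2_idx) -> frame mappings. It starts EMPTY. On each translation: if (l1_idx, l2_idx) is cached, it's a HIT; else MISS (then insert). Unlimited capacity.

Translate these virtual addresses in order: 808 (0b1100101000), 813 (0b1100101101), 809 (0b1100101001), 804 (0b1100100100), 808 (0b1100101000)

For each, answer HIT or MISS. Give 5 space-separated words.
vaddr=808: (6,2) not in TLB -> MISS, insert
vaddr=813: (6,2) in TLB -> HIT
vaddr=809: (6,2) in TLB -> HIT
vaddr=804: (6,2) in TLB -> HIT
vaddr=808: (6,2) in TLB -> HIT

Answer: MISS HIT HIT HIT HIT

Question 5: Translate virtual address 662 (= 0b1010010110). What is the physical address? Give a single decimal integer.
Answer: 438

Derivation:
vaddr = 662 = 0b1010010110
Split: l1_idx=5, l2_idx=1, offset=6
L1[5] = 1
L2[1][1] = 27
paddr = 27 * 16 + 6 = 438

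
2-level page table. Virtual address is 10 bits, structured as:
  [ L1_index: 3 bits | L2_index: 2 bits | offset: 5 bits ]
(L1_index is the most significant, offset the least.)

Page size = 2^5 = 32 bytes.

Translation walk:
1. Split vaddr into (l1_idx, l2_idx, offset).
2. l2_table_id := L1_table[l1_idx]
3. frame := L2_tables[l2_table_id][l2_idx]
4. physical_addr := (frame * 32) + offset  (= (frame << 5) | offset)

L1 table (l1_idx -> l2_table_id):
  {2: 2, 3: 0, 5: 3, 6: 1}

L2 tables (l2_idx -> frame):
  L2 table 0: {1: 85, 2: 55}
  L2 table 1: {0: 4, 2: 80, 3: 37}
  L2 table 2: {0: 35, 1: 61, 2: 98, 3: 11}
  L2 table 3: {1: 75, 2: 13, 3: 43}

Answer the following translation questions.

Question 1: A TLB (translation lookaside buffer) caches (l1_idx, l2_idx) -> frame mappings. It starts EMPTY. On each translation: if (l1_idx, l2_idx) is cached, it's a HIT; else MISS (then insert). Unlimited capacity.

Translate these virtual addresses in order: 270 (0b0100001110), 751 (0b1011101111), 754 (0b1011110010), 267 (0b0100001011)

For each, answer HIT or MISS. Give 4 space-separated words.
Answer: MISS MISS HIT HIT

Derivation:
vaddr=270: (2,0) not in TLB -> MISS, insert
vaddr=751: (5,3) not in TLB -> MISS, insert
vaddr=754: (5,3) in TLB -> HIT
vaddr=267: (2,0) in TLB -> HIT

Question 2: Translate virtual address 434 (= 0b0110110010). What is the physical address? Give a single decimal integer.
Answer: 2738

Derivation:
vaddr = 434 = 0b0110110010
Split: l1_idx=3, l2_idx=1, offset=18
L1[3] = 0
L2[0][1] = 85
paddr = 85 * 32 + 18 = 2738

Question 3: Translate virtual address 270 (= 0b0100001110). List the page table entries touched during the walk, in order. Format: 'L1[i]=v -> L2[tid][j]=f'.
vaddr = 270 = 0b0100001110
Split: l1_idx=2, l2_idx=0, offset=14

Answer: L1[2]=2 -> L2[2][0]=35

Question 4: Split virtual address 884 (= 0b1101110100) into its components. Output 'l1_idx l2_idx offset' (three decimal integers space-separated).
Answer: 6 3 20

Derivation:
vaddr = 884 = 0b1101110100
  top 3 bits -> l1_idx = 6
  next 2 bits -> l2_idx = 3
  bottom 5 bits -> offset = 20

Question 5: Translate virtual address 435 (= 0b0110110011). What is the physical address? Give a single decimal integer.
vaddr = 435 = 0b0110110011
Split: l1_idx=3, l2_idx=1, offset=19
L1[3] = 0
L2[0][1] = 85
paddr = 85 * 32 + 19 = 2739

Answer: 2739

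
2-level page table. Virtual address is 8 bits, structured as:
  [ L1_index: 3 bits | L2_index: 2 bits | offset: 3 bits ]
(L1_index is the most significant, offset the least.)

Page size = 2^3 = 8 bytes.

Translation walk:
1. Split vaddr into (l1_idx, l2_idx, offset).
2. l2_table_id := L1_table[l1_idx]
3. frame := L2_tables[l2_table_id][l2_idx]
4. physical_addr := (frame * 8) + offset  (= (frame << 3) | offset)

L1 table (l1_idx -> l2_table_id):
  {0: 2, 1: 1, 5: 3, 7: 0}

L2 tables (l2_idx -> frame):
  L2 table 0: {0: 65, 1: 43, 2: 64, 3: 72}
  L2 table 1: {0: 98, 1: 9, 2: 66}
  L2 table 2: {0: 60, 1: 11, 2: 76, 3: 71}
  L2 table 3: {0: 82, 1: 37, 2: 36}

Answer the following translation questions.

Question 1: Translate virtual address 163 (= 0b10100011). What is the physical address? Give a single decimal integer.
vaddr = 163 = 0b10100011
Split: l1_idx=5, l2_idx=0, offset=3
L1[5] = 3
L2[3][0] = 82
paddr = 82 * 8 + 3 = 659

Answer: 659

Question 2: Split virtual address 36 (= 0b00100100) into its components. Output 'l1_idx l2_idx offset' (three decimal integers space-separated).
vaddr = 36 = 0b00100100
  top 3 bits -> l1_idx = 1
  next 2 bits -> l2_idx = 0
  bottom 3 bits -> offset = 4

Answer: 1 0 4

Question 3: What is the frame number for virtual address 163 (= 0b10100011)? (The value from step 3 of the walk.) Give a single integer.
vaddr = 163: l1_idx=5, l2_idx=0
L1[5] = 3; L2[3][0] = 82

Answer: 82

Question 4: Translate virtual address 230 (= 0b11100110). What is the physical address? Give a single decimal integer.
vaddr = 230 = 0b11100110
Split: l1_idx=7, l2_idx=0, offset=6
L1[7] = 0
L2[0][0] = 65
paddr = 65 * 8 + 6 = 526

Answer: 526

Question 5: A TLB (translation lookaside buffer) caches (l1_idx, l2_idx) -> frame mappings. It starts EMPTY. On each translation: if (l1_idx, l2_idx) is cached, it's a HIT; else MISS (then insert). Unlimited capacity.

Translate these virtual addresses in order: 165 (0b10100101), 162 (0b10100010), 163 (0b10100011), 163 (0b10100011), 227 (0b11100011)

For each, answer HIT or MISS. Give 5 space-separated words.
vaddr=165: (5,0) not in TLB -> MISS, insert
vaddr=162: (5,0) in TLB -> HIT
vaddr=163: (5,0) in TLB -> HIT
vaddr=163: (5,0) in TLB -> HIT
vaddr=227: (7,0) not in TLB -> MISS, insert

Answer: MISS HIT HIT HIT MISS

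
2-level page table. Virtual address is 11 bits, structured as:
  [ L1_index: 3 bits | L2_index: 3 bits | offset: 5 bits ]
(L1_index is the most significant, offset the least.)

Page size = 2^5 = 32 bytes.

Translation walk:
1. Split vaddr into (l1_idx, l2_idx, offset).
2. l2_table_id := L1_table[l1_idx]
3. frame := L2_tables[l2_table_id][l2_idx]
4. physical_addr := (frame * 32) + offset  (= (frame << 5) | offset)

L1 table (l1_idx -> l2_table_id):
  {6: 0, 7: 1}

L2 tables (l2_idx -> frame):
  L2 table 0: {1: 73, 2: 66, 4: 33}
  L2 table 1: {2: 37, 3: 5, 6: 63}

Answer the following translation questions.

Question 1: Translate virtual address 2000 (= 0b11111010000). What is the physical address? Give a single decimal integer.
vaddr = 2000 = 0b11111010000
Split: l1_idx=7, l2_idx=6, offset=16
L1[7] = 1
L2[1][6] = 63
paddr = 63 * 32 + 16 = 2032

Answer: 2032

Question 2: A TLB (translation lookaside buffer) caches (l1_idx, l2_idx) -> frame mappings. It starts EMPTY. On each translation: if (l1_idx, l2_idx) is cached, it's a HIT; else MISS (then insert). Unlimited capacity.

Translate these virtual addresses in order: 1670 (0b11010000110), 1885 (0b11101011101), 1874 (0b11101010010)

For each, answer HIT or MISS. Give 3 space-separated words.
Answer: MISS MISS HIT

Derivation:
vaddr=1670: (6,4) not in TLB -> MISS, insert
vaddr=1885: (7,2) not in TLB -> MISS, insert
vaddr=1874: (7,2) in TLB -> HIT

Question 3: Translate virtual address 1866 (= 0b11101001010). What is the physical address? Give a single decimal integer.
Answer: 1194

Derivation:
vaddr = 1866 = 0b11101001010
Split: l1_idx=7, l2_idx=2, offset=10
L1[7] = 1
L2[1][2] = 37
paddr = 37 * 32 + 10 = 1194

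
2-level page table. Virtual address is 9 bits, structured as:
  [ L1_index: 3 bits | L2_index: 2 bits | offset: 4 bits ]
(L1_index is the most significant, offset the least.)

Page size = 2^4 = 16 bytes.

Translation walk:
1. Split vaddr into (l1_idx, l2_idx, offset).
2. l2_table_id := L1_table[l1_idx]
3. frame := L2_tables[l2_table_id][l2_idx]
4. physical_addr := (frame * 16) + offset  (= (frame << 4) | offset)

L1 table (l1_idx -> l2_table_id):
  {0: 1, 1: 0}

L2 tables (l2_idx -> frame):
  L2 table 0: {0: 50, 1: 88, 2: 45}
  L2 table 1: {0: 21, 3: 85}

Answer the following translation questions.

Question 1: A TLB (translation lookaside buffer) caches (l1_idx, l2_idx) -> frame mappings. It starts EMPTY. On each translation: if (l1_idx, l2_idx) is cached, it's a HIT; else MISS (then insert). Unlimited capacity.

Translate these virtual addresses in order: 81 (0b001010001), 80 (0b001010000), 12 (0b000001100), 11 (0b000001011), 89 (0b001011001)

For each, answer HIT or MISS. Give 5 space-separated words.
Answer: MISS HIT MISS HIT HIT

Derivation:
vaddr=81: (1,1) not in TLB -> MISS, insert
vaddr=80: (1,1) in TLB -> HIT
vaddr=12: (0,0) not in TLB -> MISS, insert
vaddr=11: (0,0) in TLB -> HIT
vaddr=89: (1,1) in TLB -> HIT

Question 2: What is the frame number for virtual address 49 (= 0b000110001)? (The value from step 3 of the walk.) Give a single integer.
vaddr = 49: l1_idx=0, l2_idx=3
L1[0] = 1; L2[1][3] = 85

Answer: 85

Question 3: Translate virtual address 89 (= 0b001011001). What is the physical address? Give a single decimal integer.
Answer: 1417

Derivation:
vaddr = 89 = 0b001011001
Split: l1_idx=1, l2_idx=1, offset=9
L1[1] = 0
L2[0][1] = 88
paddr = 88 * 16 + 9 = 1417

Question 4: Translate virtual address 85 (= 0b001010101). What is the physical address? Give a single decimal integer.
vaddr = 85 = 0b001010101
Split: l1_idx=1, l2_idx=1, offset=5
L1[1] = 0
L2[0][1] = 88
paddr = 88 * 16 + 5 = 1413

Answer: 1413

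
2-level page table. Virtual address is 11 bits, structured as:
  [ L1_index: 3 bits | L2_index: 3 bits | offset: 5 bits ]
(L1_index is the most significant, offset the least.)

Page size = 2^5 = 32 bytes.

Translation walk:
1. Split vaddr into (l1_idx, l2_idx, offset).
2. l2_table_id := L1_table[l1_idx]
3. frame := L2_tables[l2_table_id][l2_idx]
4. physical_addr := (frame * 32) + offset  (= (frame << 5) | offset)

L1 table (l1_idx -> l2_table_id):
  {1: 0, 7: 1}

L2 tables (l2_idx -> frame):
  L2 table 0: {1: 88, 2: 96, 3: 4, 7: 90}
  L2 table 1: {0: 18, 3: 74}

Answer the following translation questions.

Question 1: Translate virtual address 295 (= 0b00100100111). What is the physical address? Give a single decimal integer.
Answer: 2823

Derivation:
vaddr = 295 = 0b00100100111
Split: l1_idx=1, l2_idx=1, offset=7
L1[1] = 0
L2[0][1] = 88
paddr = 88 * 32 + 7 = 2823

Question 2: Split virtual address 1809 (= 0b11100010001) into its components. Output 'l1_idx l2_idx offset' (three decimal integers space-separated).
vaddr = 1809 = 0b11100010001
  top 3 bits -> l1_idx = 7
  next 3 bits -> l2_idx = 0
  bottom 5 bits -> offset = 17

Answer: 7 0 17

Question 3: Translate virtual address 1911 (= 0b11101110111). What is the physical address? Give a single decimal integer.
Answer: 2391

Derivation:
vaddr = 1911 = 0b11101110111
Split: l1_idx=7, l2_idx=3, offset=23
L1[7] = 1
L2[1][3] = 74
paddr = 74 * 32 + 23 = 2391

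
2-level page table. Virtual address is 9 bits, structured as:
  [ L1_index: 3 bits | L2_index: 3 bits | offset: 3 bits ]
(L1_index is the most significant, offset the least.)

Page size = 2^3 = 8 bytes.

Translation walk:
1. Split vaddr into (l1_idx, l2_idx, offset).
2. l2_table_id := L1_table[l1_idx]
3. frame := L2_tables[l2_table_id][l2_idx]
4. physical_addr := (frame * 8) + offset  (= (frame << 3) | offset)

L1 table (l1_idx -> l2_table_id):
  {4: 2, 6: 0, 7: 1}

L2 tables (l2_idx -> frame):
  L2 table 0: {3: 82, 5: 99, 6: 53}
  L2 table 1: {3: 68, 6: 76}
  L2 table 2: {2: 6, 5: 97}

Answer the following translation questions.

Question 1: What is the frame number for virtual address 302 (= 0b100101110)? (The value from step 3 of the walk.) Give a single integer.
Answer: 97

Derivation:
vaddr = 302: l1_idx=4, l2_idx=5
L1[4] = 2; L2[2][5] = 97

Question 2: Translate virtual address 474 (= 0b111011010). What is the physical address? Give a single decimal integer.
Answer: 546

Derivation:
vaddr = 474 = 0b111011010
Split: l1_idx=7, l2_idx=3, offset=2
L1[7] = 1
L2[1][3] = 68
paddr = 68 * 8 + 2 = 546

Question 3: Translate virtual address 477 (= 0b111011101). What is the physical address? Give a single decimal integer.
Answer: 549

Derivation:
vaddr = 477 = 0b111011101
Split: l1_idx=7, l2_idx=3, offset=5
L1[7] = 1
L2[1][3] = 68
paddr = 68 * 8 + 5 = 549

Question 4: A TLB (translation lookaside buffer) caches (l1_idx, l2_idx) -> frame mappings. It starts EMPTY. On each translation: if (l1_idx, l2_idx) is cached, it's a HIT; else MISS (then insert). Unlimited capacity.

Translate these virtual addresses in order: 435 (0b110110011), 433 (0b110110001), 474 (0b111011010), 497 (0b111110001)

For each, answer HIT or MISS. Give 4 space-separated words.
Answer: MISS HIT MISS MISS

Derivation:
vaddr=435: (6,6) not in TLB -> MISS, insert
vaddr=433: (6,6) in TLB -> HIT
vaddr=474: (7,3) not in TLB -> MISS, insert
vaddr=497: (7,6) not in TLB -> MISS, insert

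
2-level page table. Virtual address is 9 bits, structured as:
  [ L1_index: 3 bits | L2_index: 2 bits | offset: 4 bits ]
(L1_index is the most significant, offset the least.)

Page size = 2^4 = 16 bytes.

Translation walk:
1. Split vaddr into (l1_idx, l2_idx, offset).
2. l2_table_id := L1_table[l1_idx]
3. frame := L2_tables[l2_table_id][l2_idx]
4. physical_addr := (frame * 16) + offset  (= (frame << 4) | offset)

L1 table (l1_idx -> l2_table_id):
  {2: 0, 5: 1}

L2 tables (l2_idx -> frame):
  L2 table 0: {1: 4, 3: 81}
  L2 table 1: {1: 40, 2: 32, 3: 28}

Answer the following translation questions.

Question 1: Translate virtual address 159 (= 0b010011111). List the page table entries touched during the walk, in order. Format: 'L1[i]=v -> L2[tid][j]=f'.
Answer: L1[2]=0 -> L2[0][1]=4

Derivation:
vaddr = 159 = 0b010011111
Split: l1_idx=2, l2_idx=1, offset=15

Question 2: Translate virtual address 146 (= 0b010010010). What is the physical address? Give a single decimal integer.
Answer: 66

Derivation:
vaddr = 146 = 0b010010010
Split: l1_idx=2, l2_idx=1, offset=2
L1[2] = 0
L2[0][1] = 4
paddr = 4 * 16 + 2 = 66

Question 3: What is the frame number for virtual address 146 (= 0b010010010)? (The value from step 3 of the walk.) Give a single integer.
Answer: 4

Derivation:
vaddr = 146: l1_idx=2, l2_idx=1
L1[2] = 0; L2[0][1] = 4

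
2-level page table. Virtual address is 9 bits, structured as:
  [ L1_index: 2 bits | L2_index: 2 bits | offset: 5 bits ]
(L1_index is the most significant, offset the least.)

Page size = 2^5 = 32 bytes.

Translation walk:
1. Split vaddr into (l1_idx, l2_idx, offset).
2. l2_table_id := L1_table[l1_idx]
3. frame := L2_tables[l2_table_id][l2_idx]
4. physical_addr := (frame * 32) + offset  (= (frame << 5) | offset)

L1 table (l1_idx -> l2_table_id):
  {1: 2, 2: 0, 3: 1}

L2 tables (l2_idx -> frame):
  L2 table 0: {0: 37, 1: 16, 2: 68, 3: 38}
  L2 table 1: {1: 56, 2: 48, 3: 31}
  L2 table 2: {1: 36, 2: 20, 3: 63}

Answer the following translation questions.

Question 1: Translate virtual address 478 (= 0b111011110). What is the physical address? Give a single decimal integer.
vaddr = 478 = 0b111011110
Split: l1_idx=3, l2_idx=2, offset=30
L1[3] = 1
L2[1][2] = 48
paddr = 48 * 32 + 30 = 1566

Answer: 1566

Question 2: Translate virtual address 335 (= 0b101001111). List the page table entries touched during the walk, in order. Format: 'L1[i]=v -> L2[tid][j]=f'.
vaddr = 335 = 0b101001111
Split: l1_idx=2, l2_idx=2, offset=15

Answer: L1[2]=0 -> L2[0][2]=68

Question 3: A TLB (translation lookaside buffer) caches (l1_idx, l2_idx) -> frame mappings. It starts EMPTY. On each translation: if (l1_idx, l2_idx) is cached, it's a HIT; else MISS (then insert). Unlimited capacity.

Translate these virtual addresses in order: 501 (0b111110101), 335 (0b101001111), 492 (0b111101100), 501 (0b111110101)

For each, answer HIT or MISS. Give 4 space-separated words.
Answer: MISS MISS HIT HIT

Derivation:
vaddr=501: (3,3) not in TLB -> MISS, insert
vaddr=335: (2,2) not in TLB -> MISS, insert
vaddr=492: (3,3) in TLB -> HIT
vaddr=501: (3,3) in TLB -> HIT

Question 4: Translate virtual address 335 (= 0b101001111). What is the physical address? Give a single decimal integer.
vaddr = 335 = 0b101001111
Split: l1_idx=2, l2_idx=2, offset=15
L1[2] = 0
L2[0][2] = 68
paddr = 68 * 32 + 15 = 2191

Answer: 2191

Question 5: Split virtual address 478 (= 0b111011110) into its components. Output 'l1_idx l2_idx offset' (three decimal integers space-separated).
Answer: 3 2 30

Derivation:
vaddr = 478 = 0b111011110
  top 2 bits -> l1_idx = 3
  next 2 bits -> l2_idx = 2
  bottom 5 bits -> offset = 30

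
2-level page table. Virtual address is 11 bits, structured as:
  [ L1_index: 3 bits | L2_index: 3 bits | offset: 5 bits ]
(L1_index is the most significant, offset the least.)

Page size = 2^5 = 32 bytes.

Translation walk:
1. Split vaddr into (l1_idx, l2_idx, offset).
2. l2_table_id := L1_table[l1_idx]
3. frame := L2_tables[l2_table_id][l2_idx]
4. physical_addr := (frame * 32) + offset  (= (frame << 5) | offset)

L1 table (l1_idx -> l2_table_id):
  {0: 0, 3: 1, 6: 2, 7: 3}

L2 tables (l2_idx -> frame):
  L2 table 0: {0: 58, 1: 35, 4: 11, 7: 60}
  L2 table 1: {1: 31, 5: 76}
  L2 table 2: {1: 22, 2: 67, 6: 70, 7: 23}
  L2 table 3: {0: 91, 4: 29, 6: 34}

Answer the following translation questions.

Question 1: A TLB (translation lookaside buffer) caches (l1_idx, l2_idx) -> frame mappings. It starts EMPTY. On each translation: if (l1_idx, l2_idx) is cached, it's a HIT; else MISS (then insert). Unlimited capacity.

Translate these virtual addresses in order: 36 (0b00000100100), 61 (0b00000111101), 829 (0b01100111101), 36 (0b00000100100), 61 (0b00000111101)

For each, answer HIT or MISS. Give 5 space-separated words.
Answer: MISS HIT MISS HIT HIT

Derivation:
vaddr=36: (0,1) not in TLB -> MISS, insert
vaddr=61: (0,1) in TLB -> HIT
vaddr=829: (3,1) not in TLB -> MISS, insert
vaddr=36: (0,1) in TLB -> HIT
vaddr=61: (0,1) in TLB -> HIT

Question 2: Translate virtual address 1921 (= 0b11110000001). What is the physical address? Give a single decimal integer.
Answer: 929

Derivation:
vaddr = 1921 = 0b11110000001
Split: l1_idx=7, l2_idx=4, offset=1
L1[7] = 3
L2[3][4] = 29
paddr = 29 * 32 + 1 = 929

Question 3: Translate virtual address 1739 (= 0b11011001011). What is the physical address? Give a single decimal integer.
Answer: 2251

Derivation:
vaddr = 1739 = 0b11011001011
Split: l1_idx=6, l2_idx=6, offset=11
L1[6] = 2
L2[2][6] = 70
paddr = 70 * 32 + 11 = 2251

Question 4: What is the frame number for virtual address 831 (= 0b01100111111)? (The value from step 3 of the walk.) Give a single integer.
Answer: 31

Derivation:
vaddr = 831: l1_idx=3, l2_idx=1
L1[3] = 1; L2[1][1] = 31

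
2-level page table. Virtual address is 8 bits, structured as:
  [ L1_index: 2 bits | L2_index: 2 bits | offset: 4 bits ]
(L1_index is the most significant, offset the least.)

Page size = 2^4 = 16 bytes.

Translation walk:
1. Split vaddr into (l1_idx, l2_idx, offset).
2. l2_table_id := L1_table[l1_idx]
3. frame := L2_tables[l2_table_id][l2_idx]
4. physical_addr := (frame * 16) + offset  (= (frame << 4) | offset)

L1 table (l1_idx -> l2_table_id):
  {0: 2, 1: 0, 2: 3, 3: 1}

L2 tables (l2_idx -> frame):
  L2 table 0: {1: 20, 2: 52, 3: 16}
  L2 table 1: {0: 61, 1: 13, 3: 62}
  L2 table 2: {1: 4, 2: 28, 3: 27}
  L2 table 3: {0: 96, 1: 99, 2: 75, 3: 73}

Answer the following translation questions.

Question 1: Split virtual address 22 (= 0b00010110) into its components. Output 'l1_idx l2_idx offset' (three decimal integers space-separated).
vaddr = 22 = 0b00010110
  top 2 bits -> l1_idx = 0
  next 2 bits -> l2_idx = 1
  bottom 4 bits -> offset = 6

Answer: 0 1 6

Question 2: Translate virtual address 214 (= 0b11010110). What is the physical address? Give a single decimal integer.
vaddr = 214 = 0b11010110
Split: l1_idx=3, l2_idx=1, offset=6
L1[3] = 1
L2[1][1] = 13
paddr = 13 * 16 + 6 = 214

Answer: 214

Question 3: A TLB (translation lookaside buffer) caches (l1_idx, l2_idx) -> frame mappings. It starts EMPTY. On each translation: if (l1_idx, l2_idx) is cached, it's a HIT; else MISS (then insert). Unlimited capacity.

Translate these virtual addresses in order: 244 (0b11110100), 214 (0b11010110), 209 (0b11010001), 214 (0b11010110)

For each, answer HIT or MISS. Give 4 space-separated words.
vaddr=244: (3,3) not in TLB -> MISS, insert
vaddr=214: (3,1) not in TLB -> MISS, insert
vaddr=209: (3,1) in TLB -> HIT
vaddr=214: (3,1) in TLB -> HIT

Answer: MISS MISS HIT HIT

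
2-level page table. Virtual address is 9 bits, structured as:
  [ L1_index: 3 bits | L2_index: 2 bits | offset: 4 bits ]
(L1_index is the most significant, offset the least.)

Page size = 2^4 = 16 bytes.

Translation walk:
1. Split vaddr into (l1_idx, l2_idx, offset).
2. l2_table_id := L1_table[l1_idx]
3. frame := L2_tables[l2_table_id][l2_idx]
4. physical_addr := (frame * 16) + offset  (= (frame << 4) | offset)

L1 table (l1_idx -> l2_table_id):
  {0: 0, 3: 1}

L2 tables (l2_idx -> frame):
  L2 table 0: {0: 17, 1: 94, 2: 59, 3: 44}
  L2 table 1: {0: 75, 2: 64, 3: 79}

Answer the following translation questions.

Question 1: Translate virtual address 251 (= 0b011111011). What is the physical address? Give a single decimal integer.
vaddr = 251 = 0b011111011
Split: l1_idx=3, l2_idx=3, offset=11
L1[3] = 1
L2[1][3] = 79
paddr = 79 * 16 + 11 = 1275

Answer: 1275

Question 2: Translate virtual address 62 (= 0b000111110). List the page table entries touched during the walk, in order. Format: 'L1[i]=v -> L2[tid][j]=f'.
vaddr = 62 = 0b000111110
Split: l1_idx=0, l2_idx=3, offset=14

Answer: L1[0]=0 -> L2[0][3]=44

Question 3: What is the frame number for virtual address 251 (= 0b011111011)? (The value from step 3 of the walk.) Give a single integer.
vaddr = 251: l1_idx=3, l2_idx=3
L1[3] = 1; L2[1][3] = 79

Answer: 79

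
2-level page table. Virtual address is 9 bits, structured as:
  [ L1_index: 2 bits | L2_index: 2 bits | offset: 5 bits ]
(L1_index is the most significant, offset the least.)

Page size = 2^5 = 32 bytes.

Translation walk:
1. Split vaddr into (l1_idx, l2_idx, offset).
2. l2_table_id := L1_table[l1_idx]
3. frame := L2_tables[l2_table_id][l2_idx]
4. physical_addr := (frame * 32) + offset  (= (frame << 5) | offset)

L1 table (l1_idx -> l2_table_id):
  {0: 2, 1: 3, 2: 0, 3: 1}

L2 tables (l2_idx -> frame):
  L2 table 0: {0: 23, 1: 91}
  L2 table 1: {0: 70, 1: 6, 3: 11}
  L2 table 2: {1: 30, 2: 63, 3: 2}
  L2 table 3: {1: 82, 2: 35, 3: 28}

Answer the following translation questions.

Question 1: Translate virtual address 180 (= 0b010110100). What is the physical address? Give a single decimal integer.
Answer: 2644

Derivation:
vaddr = 180 = 0b010110100
Split: l1_idx=1, l2_idx=1, offset=20
L1[1] = 3
L2[3][1] = 82
paddr = 82 * 32 + 20 = 2644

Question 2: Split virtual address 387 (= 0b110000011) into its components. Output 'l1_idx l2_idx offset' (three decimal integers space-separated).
Answer: 3 0 3

Derivation:
vaddr = 387 = 0b110000011
  top 2 bits -> l1_idx = 3
  next 2 bits -> l2_idx = 0
  bottom 5 bits -> offset = 3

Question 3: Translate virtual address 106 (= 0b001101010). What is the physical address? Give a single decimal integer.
Answer: 74

Derivation:
vaddr = 106 = 0b001101010
Split: l1_idx=0, l2_idx=3, offset=10
L1[0] = 2
L2[2][3] = 2
paddr = 2 * 32 + 10 = 74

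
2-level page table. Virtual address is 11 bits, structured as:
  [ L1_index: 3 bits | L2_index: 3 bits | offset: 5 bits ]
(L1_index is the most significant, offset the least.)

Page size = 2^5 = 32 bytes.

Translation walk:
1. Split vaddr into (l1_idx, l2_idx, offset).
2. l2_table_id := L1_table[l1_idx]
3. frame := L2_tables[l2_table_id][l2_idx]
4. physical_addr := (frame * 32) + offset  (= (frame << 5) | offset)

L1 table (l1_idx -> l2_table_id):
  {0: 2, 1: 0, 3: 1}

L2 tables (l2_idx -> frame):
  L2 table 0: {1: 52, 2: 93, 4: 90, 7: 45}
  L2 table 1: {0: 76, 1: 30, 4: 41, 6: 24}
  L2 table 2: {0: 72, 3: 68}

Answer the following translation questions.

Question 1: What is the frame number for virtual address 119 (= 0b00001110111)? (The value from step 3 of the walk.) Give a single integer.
Answer: 68

Derivation:
vaddr = 119: l1_idx=0, l2_idx=3
L1[0] = 2; L2[2][3] = 68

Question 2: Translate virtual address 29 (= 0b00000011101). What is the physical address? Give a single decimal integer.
Answer: 2333

Derivation:
vaddr = 29 = 0b00000011101
Split: l1_idx=0, l2_idx=0, offset=29
L1[0] = 2
L2[2][0] = 72
paddr = 72 * 32 + 29 = 2333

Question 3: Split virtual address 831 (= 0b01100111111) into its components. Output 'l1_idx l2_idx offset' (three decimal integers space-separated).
vaddr = 831 = 0b01100111111
  top 3 bits -> l1_idx = 3
  next 3 bits -> l2_idx = 1
  bottom 5 bits -> offset = 31

Answer: 3 1 31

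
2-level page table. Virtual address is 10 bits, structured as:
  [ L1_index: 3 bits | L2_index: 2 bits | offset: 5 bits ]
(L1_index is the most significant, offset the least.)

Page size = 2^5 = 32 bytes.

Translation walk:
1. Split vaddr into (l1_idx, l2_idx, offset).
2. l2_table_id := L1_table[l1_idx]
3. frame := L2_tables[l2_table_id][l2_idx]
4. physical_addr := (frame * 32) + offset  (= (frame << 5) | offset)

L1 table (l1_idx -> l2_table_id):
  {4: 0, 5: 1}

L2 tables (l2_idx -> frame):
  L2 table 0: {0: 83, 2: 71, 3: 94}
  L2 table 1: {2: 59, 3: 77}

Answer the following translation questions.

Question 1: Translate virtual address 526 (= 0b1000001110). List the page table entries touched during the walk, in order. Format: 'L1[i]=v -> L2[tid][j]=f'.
Answer: L1[4]=0 -> L2[0][0]=83

Derivation:
vaddr = 526 = 0b1000001110
Split: l1_idx=4, l2_idx=0, offset=14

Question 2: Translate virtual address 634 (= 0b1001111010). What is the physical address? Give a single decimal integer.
Answer: 3034

Derivation:
vaddr = 634 = 0b1001111010
Split: l1_idx=4, l2_idx=3, offset=26
L1[4] = 0
L2[0][3] = 94
paddr = 94 * 32 + 26 = 3034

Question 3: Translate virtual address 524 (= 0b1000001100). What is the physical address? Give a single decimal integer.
Answer: 2668

Derivation:
vaddr = 524 = 0b1000001100
Split: l1_idx=4, l2_idx=0, offset=12
L1[4] = 0
L2[0][0] = 83
paddr = 83 * 32 + 12 = 2668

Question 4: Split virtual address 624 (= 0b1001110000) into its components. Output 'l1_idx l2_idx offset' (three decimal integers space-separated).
vaddr = 624 = 0b1001110000
  top 3 bits -> l1_idx = 4
  next 2 bits -> l2_idx = 3
  bottom 5 bits -> offset = 16

Answer: 4 3 16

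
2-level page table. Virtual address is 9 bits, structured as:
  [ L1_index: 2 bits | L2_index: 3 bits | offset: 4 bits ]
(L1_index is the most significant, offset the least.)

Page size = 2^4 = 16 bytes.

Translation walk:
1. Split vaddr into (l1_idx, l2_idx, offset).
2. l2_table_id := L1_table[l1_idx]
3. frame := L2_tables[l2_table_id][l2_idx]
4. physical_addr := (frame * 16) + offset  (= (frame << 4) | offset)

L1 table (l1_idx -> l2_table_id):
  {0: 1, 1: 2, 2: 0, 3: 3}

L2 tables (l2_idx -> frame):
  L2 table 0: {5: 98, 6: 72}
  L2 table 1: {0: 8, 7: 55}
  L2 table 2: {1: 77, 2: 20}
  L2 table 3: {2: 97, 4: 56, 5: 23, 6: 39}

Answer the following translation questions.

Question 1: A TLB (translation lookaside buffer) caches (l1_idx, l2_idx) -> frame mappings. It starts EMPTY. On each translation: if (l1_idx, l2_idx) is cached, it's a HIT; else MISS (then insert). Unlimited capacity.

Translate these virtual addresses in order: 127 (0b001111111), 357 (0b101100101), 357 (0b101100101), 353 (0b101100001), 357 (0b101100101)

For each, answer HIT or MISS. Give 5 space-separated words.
Answer: MISS MISS HIT HIT HIT

Derivation:
vaddr=127: (0,7) not in TLB -> MISS, insert
vaddr=357: (2,6) not in TLB -> MISS, insert
vaddr=357: (2,6) in TLB -> HIT
vaddr=353: (2,6) in TLB -> HIT
vaddr=357: (2,6) in TLB -> HIT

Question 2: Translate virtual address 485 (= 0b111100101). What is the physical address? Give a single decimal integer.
vaddr = 485 = 0b111100101
Split: l1_idx=3, l2_idx=6, offset=5
L1[3] = 3
L2[3][6] = 39
paddr = 39 * 16 + 5 = 629

Answer: 629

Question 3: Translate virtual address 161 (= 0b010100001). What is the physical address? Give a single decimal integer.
vaddr = 161 = 0b010100001
Split: l1_idx=1, l2_idx=2, offset=1
L1[1] = 2
L2[2][2] = 20
paddr = 20 * 16 + 1 = 321

Answer: 321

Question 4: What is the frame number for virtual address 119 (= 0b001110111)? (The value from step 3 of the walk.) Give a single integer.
vaddr = 119: l1_idx=0, l2_idx=7
L1[0] = 1; L2[1][7] = 55

Answer: 55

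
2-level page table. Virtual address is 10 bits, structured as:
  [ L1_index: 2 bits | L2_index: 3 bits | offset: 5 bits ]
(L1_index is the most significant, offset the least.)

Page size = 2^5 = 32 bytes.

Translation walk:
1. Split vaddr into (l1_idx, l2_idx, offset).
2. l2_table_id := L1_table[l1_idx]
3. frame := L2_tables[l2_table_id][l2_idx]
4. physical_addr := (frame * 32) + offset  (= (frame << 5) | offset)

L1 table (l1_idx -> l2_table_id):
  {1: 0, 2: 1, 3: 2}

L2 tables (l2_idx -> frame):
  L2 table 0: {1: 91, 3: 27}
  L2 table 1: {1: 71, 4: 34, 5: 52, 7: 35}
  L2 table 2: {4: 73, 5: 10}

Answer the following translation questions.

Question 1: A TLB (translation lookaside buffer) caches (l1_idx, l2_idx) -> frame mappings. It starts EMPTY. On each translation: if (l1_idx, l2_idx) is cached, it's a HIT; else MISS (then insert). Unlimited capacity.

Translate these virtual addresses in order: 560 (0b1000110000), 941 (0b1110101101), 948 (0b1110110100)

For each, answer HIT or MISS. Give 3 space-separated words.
Answer: MISS MISS HIT

Derivation:
vaddr=560: (2,1) not in TLB -> MISS, insert
vaddr=941: (3,5) not in TLB -> MISS, insert
vaddr=948: (3,5) in TLB -> HIT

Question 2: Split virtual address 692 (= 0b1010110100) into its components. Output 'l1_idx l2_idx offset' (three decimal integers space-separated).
vaddr = 692 = 0b1010110100
  top 2 bits -> l1_idx = 2
  next 3 bits -> l2_idx = 5
  bottom 5 bits -> offset = 20

Answer: 2 5 20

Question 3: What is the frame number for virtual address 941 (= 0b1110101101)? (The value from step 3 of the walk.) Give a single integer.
vaddr = 941: l1_idx=3, l2_idx=5
L1[3] = 2; L2[2][5] = 10

Answer: 10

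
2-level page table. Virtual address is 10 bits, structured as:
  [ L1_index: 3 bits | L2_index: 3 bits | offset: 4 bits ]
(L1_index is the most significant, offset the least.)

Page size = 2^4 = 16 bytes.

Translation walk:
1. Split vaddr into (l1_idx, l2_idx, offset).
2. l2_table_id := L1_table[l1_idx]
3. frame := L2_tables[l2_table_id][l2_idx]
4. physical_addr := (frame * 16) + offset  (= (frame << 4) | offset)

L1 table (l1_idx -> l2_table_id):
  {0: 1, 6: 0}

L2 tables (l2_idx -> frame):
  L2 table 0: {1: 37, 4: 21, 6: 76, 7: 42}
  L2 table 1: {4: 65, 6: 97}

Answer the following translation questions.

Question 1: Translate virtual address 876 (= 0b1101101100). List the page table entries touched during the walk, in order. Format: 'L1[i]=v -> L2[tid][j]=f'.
vaddr = 876 = 0b1101101100
Split: l1_idx=6, l2_idx=6, offset=12

Answer: L1[6]=0 -> L2[0][6]=76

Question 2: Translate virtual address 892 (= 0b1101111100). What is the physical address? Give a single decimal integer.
Answer: 684

Derivation:
vaddr = 892 = 0b1101111100
Split: l1_idx=6, l2_idx=7, offset=12
L1[6] = 0
L2[0][7] = 42
paddr = 42 * 16 + 12 = 684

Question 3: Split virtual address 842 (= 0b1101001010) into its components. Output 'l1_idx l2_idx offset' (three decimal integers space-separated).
Answer: 6 4 10

Derivation:
vaddr = 842 = 0b1101001010
  top 3 bits -> l1_idx = 6
  next 3 bits -> l2_idx = 4
  bottom 4 bits -> offset = 10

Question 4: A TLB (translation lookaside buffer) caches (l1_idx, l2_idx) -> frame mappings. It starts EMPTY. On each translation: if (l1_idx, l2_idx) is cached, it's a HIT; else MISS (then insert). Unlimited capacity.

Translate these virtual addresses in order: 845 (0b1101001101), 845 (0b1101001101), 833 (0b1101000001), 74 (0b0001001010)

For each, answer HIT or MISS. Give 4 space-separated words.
Answer: MISS HIT HIT MISS

Derivation:
vaddr=845: (6,4) not in TLB -> MISS, insert
vaddr=845: (6,4) in TLB -> HIT
vaddr=833: (6,4) in TLB -> HIT
vaddr=74: (0,4) not in TLB -> MISS, insert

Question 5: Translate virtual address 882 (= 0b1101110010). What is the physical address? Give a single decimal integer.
Answer: 674

Derivation:
vaddr = 882 = 0b1101110010
Split: l1_idx=6, l2_idx=7, offset=2
L1[6] = 0
L2[0][7] = 42
paddr = 42 * 16 + 2 = 674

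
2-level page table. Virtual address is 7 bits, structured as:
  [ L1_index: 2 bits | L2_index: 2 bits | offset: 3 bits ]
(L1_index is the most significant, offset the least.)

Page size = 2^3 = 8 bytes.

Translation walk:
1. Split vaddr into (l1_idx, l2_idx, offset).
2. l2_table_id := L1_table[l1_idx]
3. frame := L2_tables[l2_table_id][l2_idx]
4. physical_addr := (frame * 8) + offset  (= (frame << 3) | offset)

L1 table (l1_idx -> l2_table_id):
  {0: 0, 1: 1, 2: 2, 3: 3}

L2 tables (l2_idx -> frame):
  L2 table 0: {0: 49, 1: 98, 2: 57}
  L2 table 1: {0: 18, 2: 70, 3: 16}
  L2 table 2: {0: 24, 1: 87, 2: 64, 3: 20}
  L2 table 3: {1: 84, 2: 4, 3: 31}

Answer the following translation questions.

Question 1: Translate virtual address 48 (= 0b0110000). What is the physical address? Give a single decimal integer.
Answer: 560

Derivation:
vaddr = 48 = 0b0110000
Split: l1_idx=1, l2_idx=2, offset=0
L1[1] = 1
L2[1][2] = 70
paddr = 70 * 8 + 0 = 560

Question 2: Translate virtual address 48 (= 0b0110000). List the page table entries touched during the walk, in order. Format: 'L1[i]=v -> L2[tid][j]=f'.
vaddr = 48 = 0b0110000
Split: l1_idx=1, l2_idx=2, offset=0

Answer: L1[1]=1 -> L2[1][2]=70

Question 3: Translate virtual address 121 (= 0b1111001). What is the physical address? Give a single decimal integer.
Answer: 249

Derivation:
vaddr = 121 = 0b1111001
Split: l1_idx=3, l2_idx=3, offset=1
L1[3] = 3
L2[3][3] = 31
paddr = 31 * 8 + 1 = 249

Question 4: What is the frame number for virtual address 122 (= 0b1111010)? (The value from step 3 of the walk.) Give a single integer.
vaddr = 122: l1_idx=3, l2_idx=3
L1[3] = 3; L2[3][3] = 31

Answer: 31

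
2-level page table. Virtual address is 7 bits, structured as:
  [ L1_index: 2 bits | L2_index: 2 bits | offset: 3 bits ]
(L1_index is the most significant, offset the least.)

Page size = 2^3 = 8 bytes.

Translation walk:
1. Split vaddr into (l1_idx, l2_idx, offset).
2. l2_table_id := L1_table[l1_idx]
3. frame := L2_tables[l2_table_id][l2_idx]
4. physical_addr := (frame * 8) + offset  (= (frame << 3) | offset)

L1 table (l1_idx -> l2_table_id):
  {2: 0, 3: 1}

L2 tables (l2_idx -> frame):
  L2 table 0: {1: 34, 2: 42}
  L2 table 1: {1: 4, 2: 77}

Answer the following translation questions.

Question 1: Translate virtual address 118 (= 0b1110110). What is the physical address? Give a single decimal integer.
vaddr = 118 = 0b1110110
Split: l1_idx=3, l2_idx=2, offset=6
L1[3] = 1
L2[1][2] = 77
paddr = 77 * 8 + 6 = 622

Answer: 622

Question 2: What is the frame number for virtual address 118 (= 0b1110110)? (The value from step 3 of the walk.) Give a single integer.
Answer: 77

Derivation:
vaddr = 118: l1_idx=3, l2_idx=2
L1[3] = 1; L2[1][2] = 77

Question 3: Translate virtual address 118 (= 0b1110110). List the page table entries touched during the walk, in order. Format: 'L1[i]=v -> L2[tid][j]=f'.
vaddr = 118 = 0b1110110
Split: l1_idx=3, l2_idx=2, offset=6

Answer: L1[3]=1 -> L2[1][2]=77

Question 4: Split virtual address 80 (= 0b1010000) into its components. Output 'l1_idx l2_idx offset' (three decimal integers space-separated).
Answer: 2 2 0

Derivation:
vaddr = 80 = 0b1010000
  top 2 bits -> l1_idx = 2
  next 2 bits -> l2_idx = 2
  bottom 3 bits -> offset = 0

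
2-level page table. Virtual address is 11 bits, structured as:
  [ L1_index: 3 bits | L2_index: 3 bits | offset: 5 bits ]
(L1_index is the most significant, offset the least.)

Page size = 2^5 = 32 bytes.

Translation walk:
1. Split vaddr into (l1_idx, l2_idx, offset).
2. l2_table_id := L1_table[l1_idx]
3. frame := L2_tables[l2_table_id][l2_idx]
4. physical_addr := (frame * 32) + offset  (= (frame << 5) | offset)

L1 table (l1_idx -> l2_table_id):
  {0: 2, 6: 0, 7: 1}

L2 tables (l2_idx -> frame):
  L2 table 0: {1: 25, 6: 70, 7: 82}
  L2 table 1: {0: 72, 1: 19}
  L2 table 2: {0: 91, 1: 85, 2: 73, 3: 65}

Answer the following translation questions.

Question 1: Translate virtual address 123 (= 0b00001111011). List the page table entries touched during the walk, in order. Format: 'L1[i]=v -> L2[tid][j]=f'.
Answer: L1[0]=2 -> L2[2][3]=65

Derivation:
vaddr = 123 = 0b00001111011
Split: l1_idx=0, l2_idx=3, offset=27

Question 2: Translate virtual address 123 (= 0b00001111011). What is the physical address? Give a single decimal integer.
vaddr = 123 = 0b00001111011
Split: l1_idx=0, l2_idx=3, offset=27
L1[0] = 2
L2[2][3] = 65
paddr = 65 * 32 + 27 = 2107

Answer: 2107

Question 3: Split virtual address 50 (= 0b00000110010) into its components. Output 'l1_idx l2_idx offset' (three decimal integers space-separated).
Answer: 0 1 18

Derivation:
vaddr = 50 = 0b00000110010
  top 3 bits -> l1_idx = 0
  next 3 bits -> l2_idx = 1
  bottom 5 bits -> offset = 18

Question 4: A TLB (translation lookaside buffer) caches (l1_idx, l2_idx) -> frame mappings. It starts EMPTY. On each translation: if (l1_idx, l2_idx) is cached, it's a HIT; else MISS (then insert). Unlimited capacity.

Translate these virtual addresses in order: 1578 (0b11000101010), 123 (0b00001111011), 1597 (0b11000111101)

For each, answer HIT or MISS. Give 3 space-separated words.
vaddr=1578: (6,1) not in TLB -> MISS, insert
vaddr=123: (0,3) not in TLB -> MISS, insert
vaddr=1597: (6,1) in TLB -> HIT

Answer: MISS MISS HIT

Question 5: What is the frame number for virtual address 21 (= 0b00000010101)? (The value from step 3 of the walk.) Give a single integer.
Answer: 91

Derivation:
vaddr = 21: l1_idx=0, l2_idx=0
L1[0] = 2; L2[2][0] = 91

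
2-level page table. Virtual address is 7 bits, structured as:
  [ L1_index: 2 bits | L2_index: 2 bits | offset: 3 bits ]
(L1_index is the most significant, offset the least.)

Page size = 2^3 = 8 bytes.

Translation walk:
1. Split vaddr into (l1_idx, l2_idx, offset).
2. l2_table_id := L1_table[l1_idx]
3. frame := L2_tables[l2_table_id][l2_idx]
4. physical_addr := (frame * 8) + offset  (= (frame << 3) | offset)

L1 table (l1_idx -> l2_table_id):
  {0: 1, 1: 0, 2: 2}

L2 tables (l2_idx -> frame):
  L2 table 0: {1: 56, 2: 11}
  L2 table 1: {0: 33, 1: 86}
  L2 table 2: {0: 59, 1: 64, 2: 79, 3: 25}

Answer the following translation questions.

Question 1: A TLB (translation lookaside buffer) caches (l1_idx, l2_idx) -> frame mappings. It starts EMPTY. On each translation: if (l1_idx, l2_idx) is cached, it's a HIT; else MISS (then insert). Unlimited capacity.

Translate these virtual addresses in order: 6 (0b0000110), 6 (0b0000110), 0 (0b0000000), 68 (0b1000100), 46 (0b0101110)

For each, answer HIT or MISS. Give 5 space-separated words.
vaddr=6: (0,0) not in TLB -> MISS, insert
vaddr=6: (0,0) in TLB -> HIT
vaddr=0: (0,0) in TLB -> HIT
vaddr=68: (2,0) not in TLB -> MISS, insert
vaddr=46: (1,1) not in TLB -> MISS, insert

Answer: MISS HIT HIT MISS MISS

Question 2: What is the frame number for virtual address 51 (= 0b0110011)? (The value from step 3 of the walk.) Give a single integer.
vaddr = 51: l1_idx=1, l2_idx=2
L1[1] = 0; L2[0][2] = 11

Answer: 11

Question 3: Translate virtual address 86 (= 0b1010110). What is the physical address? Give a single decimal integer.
Answer: 638

Derivation:
vaddr = 86 = 0b1010110
Split: l1_idx=2, l2_idx=2, offset=6
L1[2] = 2
L2[2][2] = 79
paddr = 79 * 8 + 6 = 638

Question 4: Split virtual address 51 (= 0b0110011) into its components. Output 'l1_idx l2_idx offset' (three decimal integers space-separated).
vaddr = 51 = 0b0110011
  top 2 bits -> l1_idx = 1
  next 2 bits -> l2_idx = 2
  bottom 3 bits -> offset = 3

Answer: 1 2 3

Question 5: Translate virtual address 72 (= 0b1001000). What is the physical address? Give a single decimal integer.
Answer: 512

Derivation:
vaddr = 72 = 0b1001000
Split: l1_idx=2, l2_idx=1, offset=0
L1[2] = 2
L2[2][1] = 64
paddr = 64 * 8 + 0 = 512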